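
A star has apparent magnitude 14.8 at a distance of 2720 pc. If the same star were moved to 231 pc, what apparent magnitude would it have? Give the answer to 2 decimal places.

m ≈ 9.45

Flux ∝ 1/d², so Δm = 5 log₁₀(d₂/d₁) = 5 log₁₀(231/2720) = -5.355
m₂ = m₁ + Δm = 14.8 + (-5.355) = 9.445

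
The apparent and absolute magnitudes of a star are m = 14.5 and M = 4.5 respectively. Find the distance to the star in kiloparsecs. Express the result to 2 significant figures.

d ≈ 1.0 kpc

Distance modulus: m − M = 14.5 − (4.5) = 10.000
m − M = 5 log₁₀ d − 5
log₁₀ d = (m − M)/5 + 1 = 3.0000
d = 10^3.0000 = 1000 pc
= 1.000 kpc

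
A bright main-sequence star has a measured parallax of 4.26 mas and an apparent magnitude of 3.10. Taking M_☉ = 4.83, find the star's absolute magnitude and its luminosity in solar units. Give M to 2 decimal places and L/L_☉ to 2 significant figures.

M ≈ -3.75; L/L_☉ ≈ 2700

d = 1/p = 1000/4.26 mas = 234.7 pc
M = m − 5 log₁₀ d + 5 = 3.10 − 5·2.3706 + 5 = -3.753
M − M_☉ = -3.753 − 4.83 = -8.583
L/L_☉ = 10^(−0.4 × -8.583) = 2711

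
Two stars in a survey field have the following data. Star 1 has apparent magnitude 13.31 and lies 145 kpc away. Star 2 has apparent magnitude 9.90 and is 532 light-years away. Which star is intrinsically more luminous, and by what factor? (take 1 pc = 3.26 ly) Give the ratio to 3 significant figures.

Star 1 is more luminous, by a factor of 34100.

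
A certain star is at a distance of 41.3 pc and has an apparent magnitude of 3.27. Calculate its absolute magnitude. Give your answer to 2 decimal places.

M ≈ 0.19

5 log₁₀(d/10 pc) = 5 log₁₀(41.30) − 5 = 3.080
M = m − 5 log₁₀(d/10) = 3.27 − 3.080 = 0.190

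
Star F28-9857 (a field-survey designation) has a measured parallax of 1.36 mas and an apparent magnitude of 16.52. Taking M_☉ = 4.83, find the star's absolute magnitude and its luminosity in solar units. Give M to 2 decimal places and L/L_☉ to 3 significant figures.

M ≈ 7.19; L/L_☉ ≈ 0.114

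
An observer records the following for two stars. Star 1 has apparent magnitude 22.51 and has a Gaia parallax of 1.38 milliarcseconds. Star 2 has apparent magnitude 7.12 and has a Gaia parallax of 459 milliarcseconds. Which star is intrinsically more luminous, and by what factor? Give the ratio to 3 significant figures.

Star 2 is more luminous, by a factor of 12.9.

Star 1: p = 1.38 mas = 1.38×10^-3″ → d = 1/p = 724.6 pc
Star 1: M = m − 5 log₁₀ d + 5 = 22.51 − 5·2.8601 + 5 = 13.209
Star 2: p = 459 mas = 0.459″ → d = 1/p = 2.179 pc
Star 2: M = m − 5 log₁₀ d + 5 = 7.12 − 5·0.3382 + 5 = 10.429
ΔM = M_1 − M_2 = 13.209 − (10.429) = 2.780; smaller M is more luminous → Star 2.
L ratio = 10^(0.4 |ΔM|) = 10^1.112 = 12.95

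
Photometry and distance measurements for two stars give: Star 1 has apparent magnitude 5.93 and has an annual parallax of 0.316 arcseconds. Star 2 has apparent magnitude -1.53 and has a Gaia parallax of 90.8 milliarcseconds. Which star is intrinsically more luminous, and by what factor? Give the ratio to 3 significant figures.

Star 1: d = 1/p = 1/0.316″ = 3.165 pc
Star 1: M = m − 5 log₁₀ d + 5 = 5.93 − 5·0.5003 + 5 = 8.428
Star 2: p = 90.8 mas = 0.0908″ → d = 1/p = 11.01 pc
Star 2: M = m − 5 log₁₀ d + 5 = -1.53 − 5·1.0419 + 5 = -1.740
ΔM = M_1 − M_2 = 8.428 − (-1.740) = 10.168; smaller M is more luminous → Star 2.
L ratio = 10^(0.4 |ΔM|) = 10^4.067 = 11670

Star 2 is more luminous, by a factor of 11700.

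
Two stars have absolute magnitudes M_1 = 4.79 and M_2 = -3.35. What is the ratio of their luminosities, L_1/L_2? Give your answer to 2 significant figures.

ΔM = M_1 − M_2 = 8.14
L_1/L_2 = 10^(−0.4 ΔM) = 10^-3.256 = 5.546×10^-4

L_1/L_2 ≈ 5.5×10^-4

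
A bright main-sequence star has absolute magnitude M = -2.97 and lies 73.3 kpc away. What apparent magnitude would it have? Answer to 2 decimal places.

m ≈ 16.36

d = 73.3 kpc = 73300 pc
m = M + 5 log₁₀ d − 5 = -2.97 + 5·4.8651 − 5 = 16.356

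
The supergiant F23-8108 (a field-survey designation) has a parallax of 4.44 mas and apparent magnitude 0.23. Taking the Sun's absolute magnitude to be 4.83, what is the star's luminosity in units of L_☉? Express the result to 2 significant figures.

d = 1/p = 1000/4.44 mas = 225.2 pc
M = m − 5 log₁₀ d + 5 = 0.23 − 5·2.3526 + 5 = -6.533
M − M_☉ = -6.533 − 4.83 = -11.363
L/L_☉ = 10^(−0.4 × -11.363) = 35090

L/L_☉ ≈ 35000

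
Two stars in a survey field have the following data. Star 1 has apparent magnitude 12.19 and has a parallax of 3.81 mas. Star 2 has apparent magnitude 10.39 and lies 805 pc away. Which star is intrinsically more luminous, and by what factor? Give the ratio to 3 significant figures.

Star 2 is more luminous, by a factor of 49.4.

Star 1: p = 3.81 mas = 3.81×10^-3″ → d = 1/p = 262.5 pc
Star 1: M = m − 5 log₁₀ d + 5 = 12.19 − 5·2.4191 + 5 = 5.095
Star 2: M = m − 5 log₁₀ d + 5 = 10.39 − 5·2.9058 + 5 = 0.861
ΔM = M_1 − M_2 = 5.095 − (0.861) = 4.234; smaller M is more luminous → Star 2.
L ratio = 10^(0.4 |ΔM|) = 10^1.693 = 49.37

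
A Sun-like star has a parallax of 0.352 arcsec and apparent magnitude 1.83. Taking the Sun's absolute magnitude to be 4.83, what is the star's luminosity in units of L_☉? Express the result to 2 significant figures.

d = 1/p = 1/0.352″ = 2.841 pc
M = m − 5 log₁₀ d + 5 = 1.83 − 5·0.4535 + 5 = 4.563
M − M_☉ = 4.563 − 4.83 = -0.267
L/L_☉ = 10^(−0.4 × -0.267) = 1.279

L/L_☉ ≈ 1.3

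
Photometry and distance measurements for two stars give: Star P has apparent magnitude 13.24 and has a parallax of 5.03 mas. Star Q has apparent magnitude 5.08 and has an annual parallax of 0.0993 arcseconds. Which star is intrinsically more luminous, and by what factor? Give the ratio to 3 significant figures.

Star P: p = 5.03 mas = 5.03×10^-3″ → d = 1/p = 198.8 pc
Star P: M = m − 5 log₁₀ d + 5 = 13.24 − 5·2.2984 + 5 = 6.748
Star Q: d = 1/p = 1/0.0993″ = 10.07 pc
Star Q: M = m − 5 log₁₀ d + 5 = 5.08 − 5·1.0031 + 5 = 5.065
ΔM = M_P − M_Q = 6.748 − (5.065) = 1.683; smaller M is more luminous → Star Q.
L ratio = 10^(0.4 |ΔM|) = 10^0.673 = 4.712

Star Q is more luminous, by a factor of 4.71.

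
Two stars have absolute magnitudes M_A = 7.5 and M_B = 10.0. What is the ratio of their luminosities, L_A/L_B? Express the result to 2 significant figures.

L_A/L_B ≈ 10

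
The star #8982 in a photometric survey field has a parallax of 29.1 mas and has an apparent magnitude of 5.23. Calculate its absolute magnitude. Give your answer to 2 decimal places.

p = 29.1 mas = 0.0291″ → d = 1/p = 34.36 pc
5 log₁₀(d/10 pc) = 5 log₁₀(34.36) − 5 = 2.681
M = m − 5 log₁₀(d/10) = 5.23 − 2.681 = 2.549

M ≈ 2.55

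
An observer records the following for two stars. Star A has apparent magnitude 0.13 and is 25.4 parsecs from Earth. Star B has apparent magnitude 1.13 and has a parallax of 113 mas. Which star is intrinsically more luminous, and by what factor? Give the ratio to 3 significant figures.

Star A is more luminous, by a factor of 20.7.

Star A: M = m − 5 log₁₀ d + 5 = 0.13 − 5·1.4048 + 5 = -1.894
Star B: p = 113 mas = 0.113″ → d = 1/p = 8.850 pc
Star B: M = m − 5 log₁₀ d + 5 = 1.13 − 5·0.9469 + 5 = 1.395
ΔM = M_A − M_B = -1.894 − (1.395) = -3.290; smaller M is more luminous → Star A.
L ratio = 10^(0.4 |ΔM|) = 10^1.316 = 20.69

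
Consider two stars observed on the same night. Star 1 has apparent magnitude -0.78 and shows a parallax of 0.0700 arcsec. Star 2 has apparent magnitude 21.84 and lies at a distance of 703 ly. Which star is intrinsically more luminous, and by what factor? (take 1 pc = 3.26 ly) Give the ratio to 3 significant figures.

Star 1 is more luminous, by a factor of 4.90×10^6.

Star 1: d = 1/p = 1/0.0700″ = 14.29 pc
Star 1: M = m − 5 log₁₀ d + 5 = -0.78 − 5·1.1549 + 5 = -1.555
Star 2: d = 703 ly / 3.26 = 215.6 pc
Star 2: M = m − 5 log₁₀ d + 5 = 21.84 − 5·2.3337 + 5 = 15.171
ΔM = M_1 − M_2 = -1.555 − (15.171) = -16.726; smaller M is more luminous → Star 1.
L ratio = 10^(0.4 |ΔM|) = 10^6.690 = 4.901×10^6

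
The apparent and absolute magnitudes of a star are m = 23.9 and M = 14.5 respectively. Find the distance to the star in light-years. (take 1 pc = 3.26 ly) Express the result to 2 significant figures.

d ≈ 2500 ly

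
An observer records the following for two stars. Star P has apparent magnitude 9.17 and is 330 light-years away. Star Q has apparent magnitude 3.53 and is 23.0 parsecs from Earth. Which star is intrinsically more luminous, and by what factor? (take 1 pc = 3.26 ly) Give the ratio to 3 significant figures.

Star Q is more luminous, by a factor of 9.31.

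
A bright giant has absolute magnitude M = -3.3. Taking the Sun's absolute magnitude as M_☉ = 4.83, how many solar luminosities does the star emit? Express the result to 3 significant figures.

L/L_☉ ≈ 1790

M − M_☉ = -3.3 − 4.83 = -8.130
L/L_☉ = 10^(−0.4 (M − M_☉)) = 10^3.252 = 1786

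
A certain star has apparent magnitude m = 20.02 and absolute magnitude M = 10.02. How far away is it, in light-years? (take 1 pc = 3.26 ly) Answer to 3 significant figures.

μ = m − M = 10.000
m − M = 5 log₁₀ d − 5
log₁₀ d = (m − M)/5 + 1 = 3.0000
d = 10^3.0000 = 1000 pc
= 3260 ly

d ≈ 3260 ly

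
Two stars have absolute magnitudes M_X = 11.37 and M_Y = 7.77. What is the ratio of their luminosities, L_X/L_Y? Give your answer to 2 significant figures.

ΔM = M_X − M_Y = 3.60
L_X/L_Y = 10^(−0.4 ΔM) = 10^-1.440 = 0.03631

L_X/L_Y ≈ 0.036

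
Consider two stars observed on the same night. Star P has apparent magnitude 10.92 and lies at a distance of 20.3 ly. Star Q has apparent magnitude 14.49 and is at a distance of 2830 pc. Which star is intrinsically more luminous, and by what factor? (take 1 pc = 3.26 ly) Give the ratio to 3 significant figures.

Star Q is more luminous, by a factor of 7710.

Star P: d = 20.3 ly / 3.26 = 6.227 pc
Star P: M = m − 5 log₁₀ d + 5 = 10.92 − 5·0.7943 + 5 = 11.949
Star Q: M = m − 5 log₁₀ d + 5 = 14.49 − 5·3.4518 + 5 = 2.231
ΔM = M_P − M_Q = 11.949 − (2.231) = 9.718; smaller M is more luminous → Star Q.
L ratio = 10^(0.4 |ΔM|) = 10^3.887 = 7709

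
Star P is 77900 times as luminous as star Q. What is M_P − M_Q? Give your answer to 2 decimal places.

Pogson: ΔM = −2.5 log₁₀(ratio) = −2.5 log₁₀(77900) = −2.5 × 4.8915 = -12.229
Star P is brighter, so it has the smaller magnitude: the difference is negative.

M_P − M_Q ≈ -12.23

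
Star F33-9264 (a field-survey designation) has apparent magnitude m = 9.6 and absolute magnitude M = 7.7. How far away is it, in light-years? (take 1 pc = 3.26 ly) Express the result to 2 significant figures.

Distance modulus: m − M = 9.6 − (7.7) = 1.900
m − M = 5 log₁₀ d − 5
log₁₀ d = (m − M)/5 + 1 = 1.3800
d = 10^1.3800 = 23.99 pc
= 78.20 ly

d ≈ 78 ly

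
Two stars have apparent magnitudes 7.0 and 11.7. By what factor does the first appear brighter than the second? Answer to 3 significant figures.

75.9

Δm = 7.0 − (11.7) = -4.7
Flux ratio = 10^(−0.4 Δm) = 10^(−0.4 × -4.7) = 10^1.880 = 75.86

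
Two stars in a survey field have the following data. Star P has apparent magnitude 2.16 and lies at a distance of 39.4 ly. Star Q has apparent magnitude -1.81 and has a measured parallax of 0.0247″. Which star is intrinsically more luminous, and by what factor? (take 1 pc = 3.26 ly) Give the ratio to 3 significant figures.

Star Q is more luminous, by a factor of 435.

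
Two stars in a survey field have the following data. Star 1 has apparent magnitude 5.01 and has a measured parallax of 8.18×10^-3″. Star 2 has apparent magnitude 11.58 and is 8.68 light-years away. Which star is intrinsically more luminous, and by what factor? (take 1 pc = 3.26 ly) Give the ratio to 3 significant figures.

Star 1: d = 1/p = 1/8.18×10^-3″ = 122.2 pc
Star 1: M = m − 5 log₁₀ d + 5 = 5.01 − 5·2.0872 + 5 = -0.426
Star 2: d = 8.68 ly / 3.26 = 2.663 pc
Star 2: M = m − 5 log₁₀ d + 5 = 11.58 − 5·0.4253 + 5 = 14.453
ΔM = M_1 − M_2 = -0.426 − (14.453) = -14.880; smaller M is more luminous → Star 1.
L ratio = 10^(0.4 |ΔM|) = 10^5.952 = 895100

Star 1 is more luminous, by a factor of 895000.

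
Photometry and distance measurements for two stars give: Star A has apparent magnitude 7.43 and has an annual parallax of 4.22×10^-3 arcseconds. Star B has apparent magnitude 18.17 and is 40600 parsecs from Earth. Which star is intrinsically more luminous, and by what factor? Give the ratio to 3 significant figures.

Star B is more luminous, by a factor of 1.48.

Star A: d = 1/p = 1/4.22×10^-3″ = 237.0 pc
Star A: M = m − 5 log₁₀ d + 5 = 7.43 − 5·2.3747 + 5 = 0.557
Star B: M = m − 5 log₁₀ d + 5 = 18.17 − 5·4.6085 + 5 = 0.127
ΔM = M_A − M_B = 0.557 − (0.127) = 0.429; smaller M is more luminous → Star B.
L ratio = 10^(0.4 |ΔM|) = 10^0.172 = 1.485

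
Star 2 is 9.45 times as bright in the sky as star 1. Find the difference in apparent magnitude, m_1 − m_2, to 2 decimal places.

m_1 − m_2 ≈ 2.44

Pogson: Δm = −2.5 log₁₀(ratio) = −2.5 log₁₀(9.45) = −2.5 × 0.9754 = -2.439
Star 2 is brighter so has the smaller magnitude: m_1 − m_2 is positive.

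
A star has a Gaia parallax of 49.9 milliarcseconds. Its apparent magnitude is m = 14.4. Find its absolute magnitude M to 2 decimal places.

p = 49.9 mas = 0.0499″ → d = 1/p = 20.04 pc
5 log₁₀(d/10 pc) = 5 log₁₀(20.04) − 5 = 1.509
M = m − 5 log₁₀(d/10) = 14.4 − 1.509 = 12.891

M ≈ 12.89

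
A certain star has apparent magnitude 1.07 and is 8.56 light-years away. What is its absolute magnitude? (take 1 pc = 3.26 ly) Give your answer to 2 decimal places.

d = 8.56 ly / 3.26 = 2.626 pc
5 log₁₀(d/10 pc) = 5 log₁₀(2.626) − 5 = -2.904
M = m − 5 log₁₀(d/10) = 1.07 + 2.904 = 3.974

M ≈ 3.97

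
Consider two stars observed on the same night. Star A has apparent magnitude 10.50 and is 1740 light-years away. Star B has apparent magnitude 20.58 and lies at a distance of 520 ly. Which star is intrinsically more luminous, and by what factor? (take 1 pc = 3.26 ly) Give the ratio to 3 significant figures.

Star A is more luminous, by a factor of 121000.

Star A: d = 1740 ly / 3.26 = 533.7 pc
Star A: M = m − 5 log₁₀ d + 5 = 10.50 − 5·2.7273 + 5 = 1.863
Star B: d = 520 ly / 3.26 = 159.5 pc
Star B: M = m − 5 log₁₀ d + 5 = 20.58 − 5·2.2028 + 5 = 14.566
ΔM = M_A − M_B = 1.863 − (14.566) = -12.703; smaller M is more luminous → Star A.
L ratio = 10^(0.4 |ΔM|) = 10^5.081 = 120500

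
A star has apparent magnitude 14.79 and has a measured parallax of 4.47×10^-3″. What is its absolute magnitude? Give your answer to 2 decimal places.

M ≈ 8.04

d = 1/p = 1/4.47×10^-3″ = 223.7 pc
5 log₁₀(d/10 pc) = 5 log₁₀(223.7) − 5 = 6.748
M = m − 5 log₁₀(d/10) = 14.79 − 6.748 = 8.042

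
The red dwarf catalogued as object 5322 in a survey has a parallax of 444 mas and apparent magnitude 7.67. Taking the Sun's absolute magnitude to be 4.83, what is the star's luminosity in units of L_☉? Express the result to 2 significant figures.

L/L_☉ ≈ 3.7×10^-3

d = 1/p = 1000/444 mas = 2.252 pc
M = m − 5 log₁₀ d + 5 = 7.67 − 5·0.3526 + 5 = 10.907
M − M_☉ = 10.907 − 4.83 = 6.077
L/L_☉ = 10^(−0.4 × 6.077) = 3.709×10^-3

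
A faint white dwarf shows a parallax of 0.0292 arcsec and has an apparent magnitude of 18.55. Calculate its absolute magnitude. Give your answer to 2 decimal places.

M ≈ 15.88

d = 1/p = 1/0.0292″ = 34.25 pc
5 log₁₀(d/10 pc) = 5 log₁₀(34.25) − 5 = 2.673
M = m − 5 log₁₀(d/10) = 18.55 − 2.673 = 15.877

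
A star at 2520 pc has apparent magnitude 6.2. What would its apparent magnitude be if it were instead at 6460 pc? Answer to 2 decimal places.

Flux ∝ 1/d², so Δm = 5 log₁₀(d₂/d₁) = 5 log₁₀(6460/2520) = 2.044
m₂ = m₁ + Δm = 6.2 + (2.044) = 8.244

m ≈ 8.24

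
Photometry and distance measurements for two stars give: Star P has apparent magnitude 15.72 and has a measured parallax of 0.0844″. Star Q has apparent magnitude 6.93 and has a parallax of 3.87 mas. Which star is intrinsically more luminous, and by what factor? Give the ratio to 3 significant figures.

Star P: d = 1/p = 1/0.0844″ = 11.85 pc
Star P: M = m − 5 log₁₀ d + 5 = 15.72 − 5·1.0737 + 5 = 15.352
Star Q: p = 3.87 mas = 3.87×10^-3″ → d = 1/p = 258.4 pc
Star Q: M = m − 5 log₁₀ d + 5 = 6.93 − 5·2.4123 + 5 = -0.131
ΔM = M_P − M_Q = 15.352 − (-0.131) = 15.483; smaller M is more luminous → Star Q.
L ratio = 10^(0.4 |ΔM|) = 10^6.193 = 1.560×10^6

Star Q is more luminous, by a factor of 1.56×10^6.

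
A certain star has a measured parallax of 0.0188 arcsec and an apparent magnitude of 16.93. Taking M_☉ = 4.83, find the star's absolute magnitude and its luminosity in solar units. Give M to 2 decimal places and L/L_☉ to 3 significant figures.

d = 1/p = 1/0.0188″ = 53.19 pc
M = m − 5 log₁₀ d + 5 = 16.93 − 5·1.7258 + 5 = 13.301
M − M_☉ = 13.301 − 4.83 = 8.471
L/L_☉ = 10^(−0.4 × 8.471) = 4.090×10^-4

M ≈ 13.30; L/L_☉ ≈ 4.09×10^-4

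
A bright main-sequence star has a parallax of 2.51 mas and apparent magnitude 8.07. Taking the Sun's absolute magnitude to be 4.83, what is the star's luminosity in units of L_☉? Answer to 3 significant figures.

d = 1/p = 1000/2.51 mas = 398.4 pc
M = m − 5 log₁₀ d + 5 = 8.07 − 5·2.6003 + 5 = 0.068
M − M_☉ = 0.068 − 4.83 = -4.762
L/L_☉ = 10^(−0.4 × -4.762) = 80.29

L/L_☉ ≈ 80.3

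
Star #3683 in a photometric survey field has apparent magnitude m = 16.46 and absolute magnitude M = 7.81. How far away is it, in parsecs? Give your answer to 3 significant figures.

Distance modulus: m − M = 16.46 − (7.81) = 8.650
m − M = 5 log₁₀ d − 5
log₁₀ d = (m − M)/5 + 1 = 2.7300
d = 10^2.7300 = 537.0 pc

d ≈ 537 pc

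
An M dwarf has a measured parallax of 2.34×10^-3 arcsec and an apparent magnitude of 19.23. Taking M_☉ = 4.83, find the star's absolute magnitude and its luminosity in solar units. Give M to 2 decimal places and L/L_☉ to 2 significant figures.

d = 1/p = 1/2.34×10^-3″ = 427.4 pc
M = m − 5 log₁₀ d + 5 = 19.23 − 5·2.6308 + 5 = 11.076
M − M_☉ = 11.076 − 4.83 = 6.246
L/L_☉ = 10^(−0.4 × 6.246) = 3.174×10^-3

M ≈ 11.08; L/L_☉ ≈ 3.2×10^-3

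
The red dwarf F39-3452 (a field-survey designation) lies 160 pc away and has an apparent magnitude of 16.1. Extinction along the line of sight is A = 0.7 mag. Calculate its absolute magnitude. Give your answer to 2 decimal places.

M ≈ 9.38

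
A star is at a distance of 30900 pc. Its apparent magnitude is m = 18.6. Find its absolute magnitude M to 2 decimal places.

M ≈ 1.15

5 log₁₀(d/10 pc) = 5 log₁₀(30900) − 5 = 17.450
M = m − 5 log₁₀(d/10) = 18.6 − 17.450 = 1.150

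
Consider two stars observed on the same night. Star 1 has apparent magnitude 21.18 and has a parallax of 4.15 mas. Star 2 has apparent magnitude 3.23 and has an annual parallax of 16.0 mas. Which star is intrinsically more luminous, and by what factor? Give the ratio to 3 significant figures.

Star 1: p = 4.15 mas = 4.15×10^-3″ → d = 1/p = 241.0 pc
Star 1: M = m − 5 log₁₀ d + 5 = 21.18 − 5·2.3820 + 5 = 14.270
Star 2: p = 16.0 mas = 0.0160″ → d = 1/p = 62.50 pc
Star 2: M = m − 5 log₁₀ d + 5 = 3.23 − 5·1.7959 + 5 = -0.749
ΔM = M_1 − M_2 = 14.270 − (-0.749) = 15.020; smaller M is more luminous → Star 2.
L ratio = 10^(0.4 |ΔM|) = 10^6.008 = 1.018×10^6

Star 2 is more luminous, by a factor of 1.02×10^6.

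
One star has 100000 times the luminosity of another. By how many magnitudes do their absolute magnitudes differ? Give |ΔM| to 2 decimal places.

|ΔM| ≈ 12.50

Pogson: ΔM = −2.5 log₁₀(ratio) = −2.5 log₁₀(100000) = −2.5 × 5.0000 = -12.500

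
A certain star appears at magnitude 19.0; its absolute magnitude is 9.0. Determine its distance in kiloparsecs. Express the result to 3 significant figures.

d ≈ 1.00 kpc

Distance modulus: m − M = 19.0 − (9.0) = 10.000
m − M = 5 log₁₀ d − 5
log₁₀ d = (m − M)/5 + 1 = 3.0000
d = 10^3.0000 = 1000 pc
= 1.000 kpc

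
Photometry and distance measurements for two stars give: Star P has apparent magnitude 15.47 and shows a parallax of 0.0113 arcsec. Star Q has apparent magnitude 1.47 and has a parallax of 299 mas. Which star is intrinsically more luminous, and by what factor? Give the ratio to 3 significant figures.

Star P: d = 1/p = 1/0.0113″ = 88.50 pc
Star P: M = m − 5 log₁₀ d + 5 = 15.47 − 5·1.9469 + 5 = 10.735
Star Q: p = 299 mas = 0.299″ → d = 1/p = 3.344 pc
Star Q: M = m − 5 log₁₀ d + 5 = 1.47 − 5·0.5243 + 5 = 3.848
ΔM = M_P − M_Q = 10.735 − (3.848) = 6.887; smaller M is more luminous → Star Q.
L ratio = 10^(0.4 |ΔM|) = 10^2.755 = 568.6

Star Q is more luminous, by a factor of 569.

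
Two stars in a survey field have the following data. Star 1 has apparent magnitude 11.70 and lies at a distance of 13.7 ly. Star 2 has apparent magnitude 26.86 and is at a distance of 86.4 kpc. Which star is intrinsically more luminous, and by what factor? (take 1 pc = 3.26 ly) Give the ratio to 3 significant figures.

Star 2 is more luminous, by a factor of 365.

Star 1: d = 13.7 ly / 3.26 = 4.202 pc
Star 1: M = m − 5 log₁₀ d + 5 = 11.70 − 5·0.6235 + 5 = 13.582
Star 2: d = 86.4 kpc = 86400 pc
Star 2: M = m − 5 log₁₀ d + 5 = 26.86 − 5·4.9365 + 5 = 7.177
ΔM = M_1 − M_2 = 13.582 − (7.177) = 6.405; smaller M is more luminous → Star 2.
L ratio = 10^(0.4 |ΔM|) = 10^2.562 = 364.8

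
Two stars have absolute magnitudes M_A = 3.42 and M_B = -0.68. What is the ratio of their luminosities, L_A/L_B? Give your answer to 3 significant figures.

L_A/L_B ≈ 0.0229

ΔM = M_A − M_B = 4.10
L_A/L_B = 10^(−0.4 ΔM) = 10^-1.640 = 0.02291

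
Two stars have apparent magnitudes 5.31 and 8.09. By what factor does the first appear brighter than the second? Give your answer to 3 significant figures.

12.9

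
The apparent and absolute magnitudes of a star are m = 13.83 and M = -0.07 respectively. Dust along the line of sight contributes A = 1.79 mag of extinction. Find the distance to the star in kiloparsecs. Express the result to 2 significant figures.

d ≈ 2.6 kpc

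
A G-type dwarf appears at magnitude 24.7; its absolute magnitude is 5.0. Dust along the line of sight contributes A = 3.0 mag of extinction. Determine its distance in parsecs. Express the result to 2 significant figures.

d ≈ 22000 pc

m − M = 5 log₁₀(d/10 pc) + A  ⇒  24.7 − (5.0) − 3.0 = 5 log₁₀(d/10)
16.700 = 5 log₁₀(d/10)
log₁₀ d = (m − M − A)/5 + 1 = 4.3400
d = 10^4.3400 = 21880 pc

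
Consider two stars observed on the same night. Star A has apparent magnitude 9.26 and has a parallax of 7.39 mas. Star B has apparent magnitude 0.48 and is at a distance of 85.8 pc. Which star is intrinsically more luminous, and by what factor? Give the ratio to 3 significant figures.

Star A: p = 7.39 mas = 7.39×10^-3″ → d = 1/p = 135.3 pc
Star A: M = m − 5 log₁₀ d + 5 = 9.26 − 5·2.1314 + 5 = 3.603
Star B: M = m − 5 log₁₀ d + 5 = 0.48 − 5·1.9335 + 5 = -4.187
ΔM = M_A − M_B = 3.603 − (-4.187) = 7.791; smaller M is more luminous → Star B.
L ratio = 10^(0.4 |ΔM|) = 10^3.116 = 1307

Star B is more luminous, by a factor of 1310.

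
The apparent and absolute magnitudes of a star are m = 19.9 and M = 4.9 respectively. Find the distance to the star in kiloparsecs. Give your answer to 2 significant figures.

μ = m − M = 15.000
m − M = 5 log₁₀ d − 5
log₁₀ d = (m − M)/5 + 1 = 4.0000
d = 10^4.0000 = 10000 pc
= 10.00 kpc

d ≈ 10 kpc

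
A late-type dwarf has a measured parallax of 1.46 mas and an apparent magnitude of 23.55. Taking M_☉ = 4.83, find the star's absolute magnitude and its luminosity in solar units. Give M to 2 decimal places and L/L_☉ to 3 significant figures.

M ≈ 14.37; L/L_☉ ≈ 1.53×10^-4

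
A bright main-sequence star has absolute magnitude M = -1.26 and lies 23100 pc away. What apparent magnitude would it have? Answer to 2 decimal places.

m ≈ 15.56

m = M + 5 log₁₀ d − 5 = -1.26 + 5·4.3636 − 5 = 15.558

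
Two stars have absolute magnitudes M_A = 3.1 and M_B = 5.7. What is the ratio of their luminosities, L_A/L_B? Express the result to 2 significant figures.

L_A/L_B ≈ 11

ΔM = M_A − M_B = -2.6
L_A/L_B = 10^(−0.4 ΔM) = 10^1.040 = 10.96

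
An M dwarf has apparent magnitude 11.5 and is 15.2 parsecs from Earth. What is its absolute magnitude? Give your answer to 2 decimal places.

5 log₁₀(d/10 pc) = 5 log₁₀(15.20) − 5 = 0.909
M = m − 5 log₁₀(d/10) = 11.5 − 0.909 = 10.591

M ≈ 10.59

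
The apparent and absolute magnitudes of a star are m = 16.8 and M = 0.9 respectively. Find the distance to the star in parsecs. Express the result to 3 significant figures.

d ≈ 15100 pc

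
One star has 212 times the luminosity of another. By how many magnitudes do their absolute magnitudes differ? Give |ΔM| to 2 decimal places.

|ΔM| ≈ 5.82

Pogson: ΔM = −2.5 log₁₀(ratio) = −2.5 log₁₀(212) = −2.5 × 2.3263 = -5.816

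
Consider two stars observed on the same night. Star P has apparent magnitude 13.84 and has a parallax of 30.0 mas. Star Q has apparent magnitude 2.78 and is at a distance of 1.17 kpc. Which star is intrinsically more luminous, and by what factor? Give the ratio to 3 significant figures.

Star Q is more luminous, by a factor of 3.27×10^7.

Star P: p = 30.0 mas = 0.0300″ → d = 1/p = 33.33 pc
Star P: M = m − 5 log₁₀ d + 5 = 13.84 − 5·1.5229 + 5 = 11.226
Star Q: d = 1.17 kpc = 1170 pc
Star Q: M = m − 5 log₁₀ d + 5 = 2.78 − 5·3.0682 + 5 = -7.561
ΔM = M_P − M_Q = 11.226 − (-7.561) = 18.787; smaller M is more luminous → Star Q.
L ratio = 10^(0.4 |ΔM|) = 10^7.515 = 3.271×10^7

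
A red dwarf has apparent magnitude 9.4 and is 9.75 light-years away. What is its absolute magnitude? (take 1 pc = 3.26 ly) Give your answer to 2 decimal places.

M ≈ 12.02

d = 9.75 ly / 3.26 = 2.991 pc
5 log₁₀(d/10 pc) = 5 log₁₀(2.991) − 5 = -2.621
M = m − 5 log₁₀(d/10) = 9.4 + 2.621 = 12.021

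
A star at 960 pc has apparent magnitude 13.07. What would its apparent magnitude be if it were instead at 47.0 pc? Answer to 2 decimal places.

m ≈ 6.52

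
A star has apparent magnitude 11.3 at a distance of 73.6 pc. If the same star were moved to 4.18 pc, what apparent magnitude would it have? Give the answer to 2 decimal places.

m ≈ 5.07

Flux ∝ 1/d², so Δm = 5 log₁₀(d₂/d₁) = 5 log₁₀(4.18/73.6) = -6.229
m₂ = m₁ + Δm = 11.3 + (-6.229) = 5.071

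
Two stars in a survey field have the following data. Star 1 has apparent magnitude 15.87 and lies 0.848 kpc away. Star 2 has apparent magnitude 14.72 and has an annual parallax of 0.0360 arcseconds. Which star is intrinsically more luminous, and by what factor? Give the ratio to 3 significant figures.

Star 1: d = 0.848 kpc = 848.0 pc
Star 1: M = m − 5 log₁₀ d + 5 = 15.87 − 5·2.9284 + 5 = 6.228
Star 2: d = 1/p = 1/0.0360″ = 27.78 pc
Star 2: M = m − 5 log₁₀ d + 5 = 14.72 − 5·1.4437 + 5 = 12.502
ΔM = M_1 − M_2 = 6.228 − (12.502) = -6.273; smaller M is more luminous → Star 1.
L ratio = 10^(0.4 |ΔM|) = 10^2.509 = 323.1

Star 1 is more luminous, by a factor of 323.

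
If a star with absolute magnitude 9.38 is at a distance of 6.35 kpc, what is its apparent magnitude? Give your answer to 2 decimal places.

m ≈ 23.39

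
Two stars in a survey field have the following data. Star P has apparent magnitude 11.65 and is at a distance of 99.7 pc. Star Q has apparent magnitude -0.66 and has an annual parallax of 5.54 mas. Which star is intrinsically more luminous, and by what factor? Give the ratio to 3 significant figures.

Star P: M = m − 5 log₁₀ d + 5 = 11.65 − 5·1.9987 + 5 = 6.657
Star Q: p = 5.54 mas = 5.54×10^-3″ → d = 1/p = 180.5 pc
Star Q: M = m − 5 log₁₀ d + 5 = -0.66 − 5·2.2565 + 5 = -6.942
ΔM = M_P − M_Q = 6.657 − (-6.942) = 13.599; smaller M is more luminous → Star Q.
L ratio = 10^(0.4 |ΔM|) = 10^5.440 = 275200

Star Q is more luminous, by a factor of 275000.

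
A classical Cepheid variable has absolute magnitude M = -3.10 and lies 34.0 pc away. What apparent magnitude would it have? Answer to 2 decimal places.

m ≈ -0.44

m = M + 5 log₁₀ d − 5 = -3.10 + 5·1.5315 − 5 = -0.443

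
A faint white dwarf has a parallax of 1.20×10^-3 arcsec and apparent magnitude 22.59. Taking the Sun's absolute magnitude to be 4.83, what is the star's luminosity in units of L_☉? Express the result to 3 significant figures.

L/L_☉ ≈ 5.47×10^-4

d = 1/p = 1/1.20×10^-3″ = 833.3 pc
M = m − 5 log₁₀ d + 5 = 22.59 − 5·2.9208 + 5 = 12.986
M − M_☉ = 12.986 − 4.83 = 8.156
L/L_☉ = 10^(−0.4 × 8.156) = 5.466×10^-4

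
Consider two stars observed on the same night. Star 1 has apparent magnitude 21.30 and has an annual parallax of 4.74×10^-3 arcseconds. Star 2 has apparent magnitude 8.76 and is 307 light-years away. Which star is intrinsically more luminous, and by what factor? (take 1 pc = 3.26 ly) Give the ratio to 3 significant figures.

Star 2 is more luminous, by a factor of 20700.

Star 1: d = 1/p = 1/4.74×10^-3″ = 211.0 pc
Star 1: M = m − 5 log₁₀ d + 5 = 21.30 − 5·2.3242 + 5 = 14.679
Star 2: d = 307 ly / 3.26 = 94.17 pc
Star 2: M = m − 5 log₁₀ d + 5 = 8.76 − 5·1.9739 + 5 = 3.890
ΔM = M_1 − M_2 = 14.679 − (3.890) = 10.788; smaller M is more luminous → Star 2.
L ratio = 10^(0.4 |ΔM|) = 10^4.315 = 20670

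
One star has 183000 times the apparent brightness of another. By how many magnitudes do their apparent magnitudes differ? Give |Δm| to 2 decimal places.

Pogson: Δm = −2.5 log₁₀(ratio) = −2.5 log₁₀(183000) = −2.5 × 5.2625 = -13.156

|Δm| ≈ 13.16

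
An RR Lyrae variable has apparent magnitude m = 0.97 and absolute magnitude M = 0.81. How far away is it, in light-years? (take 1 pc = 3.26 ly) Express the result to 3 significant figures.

d ≈ 35.1 ly

μ = m − M = 0.160
m − M = 5 log₁₀ d − 5
log₁₀ d = (m − M)/5 + 1 = 1.0320
d = 10^1.0320 = 10.76 pc
= 35.09 ly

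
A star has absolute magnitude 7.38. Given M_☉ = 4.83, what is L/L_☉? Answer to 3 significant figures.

M − M_☉ = 7.38 − 4.83 = 2.550
L/L_☉ = 10^(−0.4 (M − M_☉)) = 10^-1.020 = 0.09550

L/L_☉ ≈ 0.0955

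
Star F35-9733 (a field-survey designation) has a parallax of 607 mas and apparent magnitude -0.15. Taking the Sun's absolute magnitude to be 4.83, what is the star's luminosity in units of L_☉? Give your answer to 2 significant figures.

L/L_☉ ≈ 2.7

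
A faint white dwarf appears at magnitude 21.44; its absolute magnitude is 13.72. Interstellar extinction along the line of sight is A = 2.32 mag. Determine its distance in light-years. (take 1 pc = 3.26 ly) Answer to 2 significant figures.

d ≈ 390 ly

m − M = 5 log₁₀(d/10 pc) + A  ⇒  21.44 − (13.72) − 2.32 = 5 log₁₀(d/10)
5.400 = 5 log₁₀(d/10)
log₁₀ d = (m − M − A)/5 + 1 = 2.0800
d = 10^2.0800 = 120.2 pc
= 391.9 ly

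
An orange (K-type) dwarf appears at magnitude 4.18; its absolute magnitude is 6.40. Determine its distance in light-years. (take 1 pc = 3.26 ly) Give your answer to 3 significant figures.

Distance modulus: m − M = 4.18 − (6.40) = -2.220
m − M = 5 log₁₀ d − 5
log₁₀ d = (m − M)/5 + 1 = 0.5560
d = 10^0.5560 = 3.597 pc
= 11.73 ly

d ≈ 11.7 ly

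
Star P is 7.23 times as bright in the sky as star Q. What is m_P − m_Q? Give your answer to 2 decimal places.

m_P − m_Q ≈ -2.15

Pogson: Δm = −2.5 log₁₀(ratio) = −2.5 log₁₀(7.23) = −2.5 × 0.8591 = -2.148
Star P is brighter, so it has the smaller magnitude: the difference is negative.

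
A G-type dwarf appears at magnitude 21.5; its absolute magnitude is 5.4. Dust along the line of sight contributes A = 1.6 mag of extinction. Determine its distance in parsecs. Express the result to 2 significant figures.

m − M = 5 log₁₀(d/10 pc) + A  ⇒  21.5 − (5.4) − 1.6 = 5 log₁₀(d/10)
14.500 = 5 log₁₀(d/10)
log₁₀ d = (m − M − A)/5 + 1 = 3.9000
d = 10^3.9000 = 7943 pc

d ≈ 7900 pc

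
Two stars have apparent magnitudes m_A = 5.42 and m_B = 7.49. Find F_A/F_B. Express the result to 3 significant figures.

Magnitude difference = -2.07
Flux ratio = 10^(−0.4 Δm) = 10^(−0.4 × -2.07) = 10^0.828 = 6.730

F_A/F_B ≈ 6.73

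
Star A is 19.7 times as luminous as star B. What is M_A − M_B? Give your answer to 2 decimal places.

M_A − M_B ≈ -3.24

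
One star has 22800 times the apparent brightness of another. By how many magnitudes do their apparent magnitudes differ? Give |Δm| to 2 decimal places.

|Δm| ≈ 10.89

Pogson: Δm = −2.5 log₁₀(ratio) = −2.5 log₁₀(22800) = −2.5 × 4.3579 = -10.895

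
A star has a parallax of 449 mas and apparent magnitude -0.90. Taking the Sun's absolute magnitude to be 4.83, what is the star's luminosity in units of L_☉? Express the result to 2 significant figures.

d = 1/p = 1000/449 mas = 2.227 pc
M = m − 5 log₁₀ d + 5 = -0.90 − 5·0.3478 + 5 = 2.361
M − M_☉ = 2.361 − 4.83 = -2.469
L/L_☉ = 10^(−0.4 × -2.469) = 9.716

L/L_☉ ≈ 9.7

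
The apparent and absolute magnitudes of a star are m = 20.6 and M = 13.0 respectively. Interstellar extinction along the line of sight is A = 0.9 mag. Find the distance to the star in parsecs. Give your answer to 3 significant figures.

m − M = 5 log₁₀(d/10 pc) + A  ⇒  20.6 − (13.0) − 0.9 = 5 log₁₀(d/10)
6.700 = 5 log₁₀(d/10)
log₁₀ d = (m − M − A)/5 + 1 = 2.3400
d = 10^2.3400 = 218.8 pc

d ≈ 219 pc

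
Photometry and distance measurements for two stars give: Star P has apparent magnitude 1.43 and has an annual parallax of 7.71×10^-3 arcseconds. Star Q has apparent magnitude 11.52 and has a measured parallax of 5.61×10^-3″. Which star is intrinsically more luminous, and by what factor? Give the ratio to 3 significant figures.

Star P is more luminous, by a factor of 5750.

Star P: d = 1/p = 1/7.71×10^-3″ = 129.7 pc
Star P: M = m − 5 log₁₀ d + 5 = 1.43 − 5·2.1129 + 5 = -4.135
Star Q: d = 1/p = 1/5.61×10^-3″ = 178.3 pc
Star Q: M = m − 5 log₁₀ d + 5 = 11.52 − 5·2.2510 + 5 = 5.265
ΔM = M_P − M_Q = -4.135 − (5.265) = -9.400; smaller M is more luminous → Star P.
L ratio = 10^(0.4 |ΔM|) = 10^3.760 = 5752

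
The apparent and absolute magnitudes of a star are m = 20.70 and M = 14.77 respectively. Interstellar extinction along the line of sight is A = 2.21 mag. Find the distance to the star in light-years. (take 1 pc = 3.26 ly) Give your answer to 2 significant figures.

m − M = 5 log₁₀(d/10 pc) + A  ⇒  20.70 − (14.77) − 2.21 = 5 log₁₀(d/10)
3.720 = 5 log₁₀(d/10)
log₁₀ d = (m − M − A)/5 + 1 = 1.7440
d = 10^1.7440 = 55.46 pc
= 180.8 ly

d ≈ 180 ly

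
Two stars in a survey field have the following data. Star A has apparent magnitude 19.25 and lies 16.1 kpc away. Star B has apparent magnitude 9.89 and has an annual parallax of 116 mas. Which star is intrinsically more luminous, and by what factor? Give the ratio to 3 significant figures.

Star A is more luminous, by a factor of 629.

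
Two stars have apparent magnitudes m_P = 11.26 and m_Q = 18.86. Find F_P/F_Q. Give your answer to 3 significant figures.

Magnitude difference = -7.60
Flux ratio = 10^(−0.4 Δm) = 10^(−0.4 × -7.60) = 10^3.040 = 1096

F_P/F_Q ≈ 1100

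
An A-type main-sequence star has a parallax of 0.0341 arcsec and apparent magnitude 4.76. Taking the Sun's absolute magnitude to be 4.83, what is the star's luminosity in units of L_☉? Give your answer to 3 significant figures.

L/L_☉ ≈ 9.17

d = 1/p = 1/0.0341″ = 29.33 pc
M = m − 5 log₁₀ d + 5 = 4.76 − 5·1.4672 + 5 = 2.424
M − M_☉ = 2.424 − 4.83 = -2.406
L/L_☉ = 10^(−0.4 × -2.406) = 9.173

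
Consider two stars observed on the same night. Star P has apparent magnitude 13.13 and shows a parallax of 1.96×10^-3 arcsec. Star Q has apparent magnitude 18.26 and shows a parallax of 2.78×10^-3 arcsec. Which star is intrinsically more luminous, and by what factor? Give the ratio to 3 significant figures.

Star P: d = 1/p = 1/1.96×10^-3″ = 510.2 pc
Star P: M = m − 5 log₁₀ d + 5 = 13.13 − 5·2.7077 + 5 = 4.591
Star Q: d = 1/p = 1/2.78×10^-3″ = 359.7 pc
Star Q: M = m − 5 log₁₀ d + 5 = 18.26 − 5·2.5560 + 5 = 10.480
ΔM = M_P − M_Q = 4.591 − (10.480) = -5.889; smaller M is more luminous → Star P.
L ratio = 10^(0.4 |ΔM|) = 10^2.356 = 226.8

Star P is more luminous, by a factor of 227.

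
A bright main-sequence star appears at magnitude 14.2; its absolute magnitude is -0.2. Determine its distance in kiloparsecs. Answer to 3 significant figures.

μ = m − M = 14.400
m − M = 5 log₁₀ d − 5
log₁₀ d = (m − M)/5 + 1 = 3.8800
d = 10^3.8800 = 7586 pc
= 7.586 kpc

d ≈ 7.59 kpc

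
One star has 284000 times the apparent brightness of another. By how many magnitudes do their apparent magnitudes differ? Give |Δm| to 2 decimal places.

|Δm| ≈ 13.63

Pogson: Δm = −2.5 log₁₀(ratio) = −2.5 log₁₀(284000) = −2.5 × 5.4533 = -13.633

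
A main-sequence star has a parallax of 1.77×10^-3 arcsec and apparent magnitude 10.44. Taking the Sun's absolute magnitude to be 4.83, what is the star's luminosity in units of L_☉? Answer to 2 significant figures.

L/L_☉ ≈ 18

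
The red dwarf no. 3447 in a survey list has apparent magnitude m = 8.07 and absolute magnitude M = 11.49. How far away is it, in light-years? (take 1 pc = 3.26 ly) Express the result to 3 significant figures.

Distance modulus: m − M = 8.07 − (11.49) = -3.420
m − M = 5 log₁₀ d − 5
log₁₀ d = (m − M)/5 + 1 = 0.3160
d = 10^0.3160 = 2.070 pc
= 6.749 ly

d ≈ 6.75 ly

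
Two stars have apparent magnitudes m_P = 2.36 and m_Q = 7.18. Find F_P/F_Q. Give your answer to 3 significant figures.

Magnitude difference = -4.82
Flux ratio = 10^(−0.4 Δm) = 10^(−0.4 × -4.82) = 10^1.928 = 84.72

F_P/F_Q ≈ 84.7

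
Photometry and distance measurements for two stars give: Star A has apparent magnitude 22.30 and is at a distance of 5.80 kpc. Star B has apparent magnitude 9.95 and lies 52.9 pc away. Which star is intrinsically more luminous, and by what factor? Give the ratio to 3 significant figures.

Star A: d = 5.80 kpc = 5800 pc
Star A: M = m − 5 log₁₀ d + 5 = 22.30 − 5·3.7634 + 5 = 8.483
Star B: M = m − 5 log₁₀ d + 5 = 9.95 − 5·1.7235 + 5 = 6.333
ΔM = M_A − M_B = 8.483 − (6.333) = 2.150; smaller M is more luminous → Star B.
L ratio = 10^(0.4 |ΔM|) = 10^0.860 = 7.245

Star B is more luminous, by a factor of 7.25.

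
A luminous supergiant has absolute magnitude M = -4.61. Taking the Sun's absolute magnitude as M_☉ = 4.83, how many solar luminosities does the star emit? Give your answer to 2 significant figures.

L/L_☉ ≈ 6000

M − M_☉ = -4.61 − 4.83 = -9.440
L/L_☉ = 10^(−0.4 (M − M_☉)) = 10^3.776 = 5970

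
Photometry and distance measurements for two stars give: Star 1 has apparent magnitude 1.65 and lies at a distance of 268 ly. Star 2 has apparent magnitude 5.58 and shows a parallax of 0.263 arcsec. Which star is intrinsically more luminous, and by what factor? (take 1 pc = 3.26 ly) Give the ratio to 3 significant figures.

Star 1 is more luminous, by a factor of 17400.

Star 1: d = 268 ly / 3.26 = 82.21 pc
Star 1: M = m − 5 log₁₀ d + 5 = 1.65 − 5·1.9149 + 5 = -2.925
Star 2: d = 1/p = 1/0.263″ = 3.802 pc
Star 2: M = m − 5 log₁₀ d + 5 = 5.58 − 5·0.5800 + 5 = 7.680
ΔM = M_1 − M_2 = -2.925 − (7.680) = -10.604; smaller M is more luminous → Star 1.
L ratio = 10^(0.4 |ΔM|) = 10^4.242 = 17450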